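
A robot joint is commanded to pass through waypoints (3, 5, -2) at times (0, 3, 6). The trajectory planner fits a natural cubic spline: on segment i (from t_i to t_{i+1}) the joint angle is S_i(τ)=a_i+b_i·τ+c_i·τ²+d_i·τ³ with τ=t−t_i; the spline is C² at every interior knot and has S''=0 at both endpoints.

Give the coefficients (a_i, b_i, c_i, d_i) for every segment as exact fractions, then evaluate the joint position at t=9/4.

  seg 0: a=3 b=17/12 c=0 d=-1/12
  seg 1: a=5 b=-5/6 c=-3/4 d=1/12
S(9/4) = 1341/256

Δ: Δ0=2/3, Δ1=-7/3
row 1: diag=12, rhs=-18; c'=1/4, d'=-3/2
back: M1=-3/2
M: M0=0, M1=-3/2, M2=0
seg 0: a=3, c=M0/2=0, d=(M1−M0)/(6·3)=-1/12, b=Δ0−h0·(2M0+M1)/6=17/12
seg 1: a=5, c=M1/2=-3/4, d=(M2−M1)/(6·3)=1/12, b=Δ1−h1·(2M1+M2)/6=-5/6
t_q=9/4 → seg 0, τ=9/4; S=3+17/12·τ+0·τ²+-1/12·τ³=1341/256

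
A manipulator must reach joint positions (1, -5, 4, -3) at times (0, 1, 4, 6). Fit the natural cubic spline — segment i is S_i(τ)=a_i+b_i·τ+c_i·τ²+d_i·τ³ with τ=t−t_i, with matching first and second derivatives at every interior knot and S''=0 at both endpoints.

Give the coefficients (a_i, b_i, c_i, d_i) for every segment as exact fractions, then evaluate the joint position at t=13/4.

Δ: Δ0=-6, Δ1=3, Δ2=-7/2
row 1: diag=8, rhs=54; c'=3/8, d'=27/4
row 2: denom=10−3·3/8=71/8; d'=(-39−3·27/4)/(71/8)=-474/71
back: M2=-474/71
back: M1=27/4−3/8·-474/71=657/71
M: M0=0, M1=657/71, M2=-474/71, M3=0
seg 0: a=1, c=M0/2=0, d=(M1−M0)/(6·1)=219/142, b=Δ0−h0·(2M0+M1)/6=-1071/142
seg 1: a=-5, c=M1/2=657/142, d=(M2−M1)/(6·3)=-377/426, b=Δ1−h1·(2M1+M2)/6=-207/71
seg 2: a=4, c=M2/2=-237/71, d=(M3−M2)/(6·2)=79/142, b=Δ2−h2·(2M2+M3)/6=135/142
t_q=13/4 → seg 1, τ=9/4; S=-5+-207/71·τ+657/142·τ²+-377/426·τ³=16201/9088

  seg 0: a=1 b=-1071/142 c=0 d=219/142
  seg 1: a=-5 b=-207/71 c=657/142 d=-377/426
  seg 2: a=4 b=135/142 c=-237/71 d=79/142
S(13/4) = 16201/9088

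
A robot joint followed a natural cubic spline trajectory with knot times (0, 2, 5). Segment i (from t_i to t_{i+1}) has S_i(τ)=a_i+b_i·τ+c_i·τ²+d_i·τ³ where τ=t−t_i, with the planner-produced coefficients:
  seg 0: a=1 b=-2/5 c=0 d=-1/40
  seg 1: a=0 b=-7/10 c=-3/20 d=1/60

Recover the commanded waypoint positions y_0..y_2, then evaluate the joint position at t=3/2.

y_0 = S_0(0) = a_0 = 1
y_1 = S_1(0) = a_1 = 0
y_2 = S_1(3) = -3
t_q=3/2 is in segment 0 (τ=3/2); S_0(τ)=101/320

y_0=1 y_1=0 y_2=-3
S(3/2) = 101/320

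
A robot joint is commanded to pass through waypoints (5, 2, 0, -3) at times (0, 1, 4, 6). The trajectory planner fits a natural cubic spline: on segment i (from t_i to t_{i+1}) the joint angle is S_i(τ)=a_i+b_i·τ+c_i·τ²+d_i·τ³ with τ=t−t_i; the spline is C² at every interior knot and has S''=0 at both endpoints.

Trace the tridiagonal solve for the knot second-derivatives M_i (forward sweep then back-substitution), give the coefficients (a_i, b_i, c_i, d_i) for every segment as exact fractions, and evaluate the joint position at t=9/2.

  seg 0: a=5 b=-1433/426 c=0 d=155/426
  seg 1: a=2 b=-484/213 c=155/142 d=-79/426
  seg 2: a=0 b=-311/426 c=-41/71 d=41/426
S(9/2) = -565/1136

Δ: Δ0=-3, Δ1=-2/3, Δ2=-3/2
row 1: diag=8, rhs=14; c'=3/8, d'=7/4
row 2: denom=10−3·3/8=71/8; d'=(-5−3·7/4)/(71/8)=-82/71
back: M2=-82/71
back: M1=7/4−3/8·-82/71=155/71
M: M0=0, M1=155/71, M2=-82/71, M3=0
seg 0: a=5, c=M0/2=0, d=(M1−M0)/(6·1)=155/426, b=Δ0−h0·(2M0+M1)/6=-1433/426
seg 1: a=2, c=M1/2=155/142, d=(M2−M1)/(6·3)=-79/426, b=Δ1−h1·(2M1+M2)/6=-484/213
seg 2: a=0, c=M2/2=-41/71, d=(M3−M2)/(6·2)=41/426, b=Δ2−h2·(2M2+M3)/6=-311/426
t_q=9/2 → seg 2, τ=1/2; S=0+-311/426·τ+-41/71·τ²+41/426·τ³=-565/1136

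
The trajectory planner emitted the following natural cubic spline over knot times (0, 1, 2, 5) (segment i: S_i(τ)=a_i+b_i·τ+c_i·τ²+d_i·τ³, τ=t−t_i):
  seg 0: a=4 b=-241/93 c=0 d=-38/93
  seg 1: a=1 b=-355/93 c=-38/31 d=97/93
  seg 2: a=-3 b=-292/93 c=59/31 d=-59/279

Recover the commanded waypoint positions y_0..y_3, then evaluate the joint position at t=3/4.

y_0 = S_0(0) = a_0 = 4
y_1 = S_1(0) = a_1 = 1
y_2 = S_2(0) = a_2 = -3
y_3 = S_2(3) = -1
t_q=3/4 is in segment 0 (τ=3/4); S_0(τ)=1869/992

y_0=4 y_1=1 y_2=-3 y_3=-1
S(3/4) = 1869/992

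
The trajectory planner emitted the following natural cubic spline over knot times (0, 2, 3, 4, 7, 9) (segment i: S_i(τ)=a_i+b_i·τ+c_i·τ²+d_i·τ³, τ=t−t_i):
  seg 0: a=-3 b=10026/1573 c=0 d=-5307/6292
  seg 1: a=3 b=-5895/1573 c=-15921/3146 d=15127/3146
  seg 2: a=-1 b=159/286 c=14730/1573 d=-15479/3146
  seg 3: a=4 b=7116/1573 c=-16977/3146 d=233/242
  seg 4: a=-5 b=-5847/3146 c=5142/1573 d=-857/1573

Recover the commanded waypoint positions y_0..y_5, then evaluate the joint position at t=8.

y_0=-3 y_1=3 y_2=-1 y_3=4 y_4=-5 y_5=0
S(8) = -13007/3146

y_0 = S_0(0) = a_0 = -3
y_1 = S_1(0) = a_1 = 3
y_2 = S_2(0) = a_2 = -1
y_3 = S_3(0) = a_3 = 4
y_4 = S_4(0) = a_4 = -5
y_5 = S_4(2) = 0
t_q=8 is in segment 4 (τ=1); S_4(τ)=-13007/3146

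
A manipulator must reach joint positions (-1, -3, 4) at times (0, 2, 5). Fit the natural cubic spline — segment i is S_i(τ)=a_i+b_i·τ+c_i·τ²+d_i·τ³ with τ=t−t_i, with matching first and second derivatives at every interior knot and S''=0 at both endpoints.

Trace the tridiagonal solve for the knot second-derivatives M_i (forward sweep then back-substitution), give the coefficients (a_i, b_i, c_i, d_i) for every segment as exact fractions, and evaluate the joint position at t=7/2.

Δ: Δ0=-1, Δ1=7/3
row 1: diag=10, rhs=20; c'=3/10, d'=2
back: M1=2
M: M0=0, M1=2, M2=0
seg 0: a=-1, c=M0/2=0, d=(M1−M0)/(6·2)=1/6, b=Δ0−h0·(2M0+M1)/6=-5/3
seg 1: a=-3, c=M1/2=1, d=(M2−M1)/(6·3)=-1/9, b=Δ1−h1·(2M1+M2)/6=1/3
t_q=7/2 → seg 1, τ=3/2; S=-3+1/3·τ+1·τ²+-1/9·τ³=-5/8

  seg 0: a=-1 b=-5/3 c=0 d=1/6
  seg 1: a=-3 b=1/3 c=1 d=-1/9
S(7/2) = -5/8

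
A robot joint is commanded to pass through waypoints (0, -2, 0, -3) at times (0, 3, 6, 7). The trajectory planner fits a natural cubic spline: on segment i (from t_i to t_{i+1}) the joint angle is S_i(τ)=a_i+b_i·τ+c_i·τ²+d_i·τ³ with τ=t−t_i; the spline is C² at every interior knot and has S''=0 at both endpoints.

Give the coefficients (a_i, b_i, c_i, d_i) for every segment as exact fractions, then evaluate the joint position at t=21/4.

Δ: Δ0=-2/3, Δ1=2/3, Δ2=-3
row 1: diag=12, rhs=8; c'=1/4, d'=2/3
row 2: denom=8−3·1/4=29/4; d'=(-22−3·2/3)/(29/4)=-96/29
back: M2=-96/29
back: M1=2/3−1/4·-96/29=130/87
M: M0=0, M1=130/87, M2=-96/29, M3=0
seg 0: a=0, c=M0/2=0, d=(M1−M0)/(6·3)=65/783, b=Δ0−h0·(2M0+M1)/6=-41/29
seg 1: a=-2, c=M1/2=65/87, d=(M2−M1)/(6·3)=-209/783, b=Δ1−h1·(2M1+M2)/6=24/29
seg 2: a=0, c=M2/2=-48/29, d=(M3−M2)/(6·1)=16/29, b=Δ2−h2·(2M2+M3)/6=-55/29
t_q=21/4 → seg 1, τ=9/4; S=-2+24/29·τ+65/87·τ²+-209/783·τ³=1121/1856

  seg 0: a=0 b=-41/29 c=0 d=65/783
  seg 1: a=-2 b=24/29 c=65/87 d=-209/783
  seg 2: a=0 b=-55/29 c=-48/29 d=16/29
S(21/4) = 1121/1856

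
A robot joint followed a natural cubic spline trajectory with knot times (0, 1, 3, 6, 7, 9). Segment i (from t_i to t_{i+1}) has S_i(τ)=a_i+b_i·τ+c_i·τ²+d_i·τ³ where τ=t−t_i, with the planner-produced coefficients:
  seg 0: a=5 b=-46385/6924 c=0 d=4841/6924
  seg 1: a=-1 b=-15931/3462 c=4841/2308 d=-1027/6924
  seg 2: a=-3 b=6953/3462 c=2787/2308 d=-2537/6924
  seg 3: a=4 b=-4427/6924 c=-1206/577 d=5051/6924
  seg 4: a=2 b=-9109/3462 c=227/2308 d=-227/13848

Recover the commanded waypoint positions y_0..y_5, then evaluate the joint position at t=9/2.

y_0 = S_0(0) = a_0 = 5
y_1 = S_1(0) = a_1 = -1
y_2 = S_2(0) = a_2 = -3
y_3 = S_3(0) = a_3 = 4
y_4 = S_4(0) = a_4 = 2
y_5 = S_4(2) = -3
t_q=9/2 is in segment 2 (τ=3/2); S_2(τ)=27565/18464

y_0=5 y_1=-1 y_2=-3 y_3=4 y_4=2 y_5=-3
S(9/2) = 27565/18464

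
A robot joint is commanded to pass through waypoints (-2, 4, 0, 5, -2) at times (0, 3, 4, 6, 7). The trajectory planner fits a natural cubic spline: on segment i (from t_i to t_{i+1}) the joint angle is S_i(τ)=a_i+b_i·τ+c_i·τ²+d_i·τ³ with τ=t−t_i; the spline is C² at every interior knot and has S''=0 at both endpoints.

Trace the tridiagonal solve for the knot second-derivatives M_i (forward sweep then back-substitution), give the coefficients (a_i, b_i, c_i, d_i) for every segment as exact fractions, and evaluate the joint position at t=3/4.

Δ: Δ0=2, Δ1=-4, Δ2=5/2, Δ3=-7
row 1: diag=8, rhs=-36; c'=1/8, d'=-9/2
row 2: denom=6−1·1/8=47/8; d'=(39−1·-9/2)/(47/8)=348/47
row 3: denom=6−2·16/47=250/47; d'=(-57−2·348/47)/(250/47)=-27/2
back: M3=-27/2
back: M2=348/47−16/47·-27/2=12
back: M1=-9/2−1/8·12=-6
M: M0=0, M1=-6, M2=12, M3=-27/2, M4=0
seg 0: a=-2, c=M0/2=0, d=(M1−M0)/(6·3)=-1/3, b=Δ0−h0·(2M0+M1)/6=5
seg 1: a=4, c=M1/2=-3, d=(M2−M1)/(6·1)=3, b=Δ1−h1·(2M1+M2)/6=-4
seg 2: a=0, c=M2/2=6, d=(M3−M2)/(6·2)=-17/8, b=Δ2−h2·(2M2+M3)/6=-1
seg 3: a=5, c=M3/2=-27/4, d=(M4−M3)/(6·1)=9/4, b=Δ3−h3·(2M3+M4)/6=-5/2
t_q=3/4 → seg 0, τ=3/4; S=-2+5·τ+0·τ²+-1/3·τ³=103/64

  seg 0: a=-2 b=5 c=0 d=-1/3
  seg 1: a=4 b=-4 c=-3 d=3
  seg 2: a=0 b=-1 c=6 d=-17/8
  seg 3: a=5 b=-5/2 c=-27/4 d=9/4
S(3/4) = 103/64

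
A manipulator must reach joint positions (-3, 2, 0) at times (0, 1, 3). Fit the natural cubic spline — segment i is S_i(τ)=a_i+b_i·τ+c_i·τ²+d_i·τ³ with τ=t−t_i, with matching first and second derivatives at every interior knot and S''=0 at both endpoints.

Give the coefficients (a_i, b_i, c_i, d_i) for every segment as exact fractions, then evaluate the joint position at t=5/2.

Δ: Δ0=5, Δ1=-1
row 1: diag=6, rhs=-36; c'=1/3, d'=-6
back: M1=-6
M: M0=0, M1=-6, M2=0
seg 0: a=-3, c=M0/2=0, d=(M1−M0)/(6·1)=-1, b=Δ0−h0·(2M0+M1)/6=6
seg 1: a=2, c=M1/2=-3, d=(M2−M1)/(6·2)=1/2, b=Δ1−h1·(2M1+M2)/6=3
t_q=5/2 → seg 1, τ=3/2; S=2+3·τ+-3·τ²+1/2·τ³=23/16

  seg 0: a=-3 b=6 c=0 d=-1
  seg 1: a=2 b=3 c=-3 d=1/2
S(5/2) = 23/16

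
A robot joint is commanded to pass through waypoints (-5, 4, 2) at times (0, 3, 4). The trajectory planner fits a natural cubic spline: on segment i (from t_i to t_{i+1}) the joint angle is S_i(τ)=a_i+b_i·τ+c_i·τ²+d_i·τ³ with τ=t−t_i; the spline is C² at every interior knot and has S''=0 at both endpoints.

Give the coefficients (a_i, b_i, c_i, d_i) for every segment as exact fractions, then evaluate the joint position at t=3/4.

  seg 0: a=-5 b=39/8 c=0 d=-5/24
  seg 1: a=4 b=-3/4 c=-15/8 d=5/8
S(3/4) = -733/512

Δ: Δ0=3, Δ1=-2
row 1: diag=8, rhs=-30; c'=1/8, d'=-15/4
back: M1=-15/4
M: M0=0, M1=-15/4, M2=0
seg 0: a=-5, c=M0/2=0, d=(M1−M0)/(6·3)=-5/24, b=Δ0−h0·(2M0+M1)/6=39/8
seg 1: a=4, c=M1/2=-15/8, d=(M2−M1)/(6·1)=5/8, b=Δ1−h1·(2M1+M2)/6=-3/4
t_q=3/4 → seg 0, τ=3/4; S=-5+39/8·τ+0·τ²+-5/24·τ³=-733/512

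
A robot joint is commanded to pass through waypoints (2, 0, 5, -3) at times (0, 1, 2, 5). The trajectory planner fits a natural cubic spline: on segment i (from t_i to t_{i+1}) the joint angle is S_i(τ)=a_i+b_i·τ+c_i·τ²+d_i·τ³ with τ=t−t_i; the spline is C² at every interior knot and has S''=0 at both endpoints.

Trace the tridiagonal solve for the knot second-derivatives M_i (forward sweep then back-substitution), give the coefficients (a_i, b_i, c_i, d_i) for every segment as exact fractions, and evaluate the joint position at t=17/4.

Δ: Δ0=-2, Δ1=5, Δ2=-8/3
row 1: diag=4, rhs=42; c'=1/4, d'=21/2
row 2: denom=8−1·1/4=31/4; d'=(-46−1·21/2)/(31/4)=-226/31
back: M2=-226/31
back: M1=21/2−1/4·-226/31=382/31
M: M0=0, M1=382/31, M2=-226/31, M3=0
seg 0: a=2, c=M0/2=0, d=(M1−M0)/(6·1)=191/93, b=Δ0−h0·(2M0+M1)/6=-377/93
seg 1: a=0, c=M1/2=191/31, d=(M2−M1)/(6·1)=-304/93, b=Δ1−h1·(2M1+M2)/6=196/93
seg 2: a=5, c=M2/2=-113/31, d=(M3−M2)/(6·3)=113/279, b=Δ2−h2·(2M2+M3)/6=430/93
t_q=17/4 → seg 2, τ=9/4; S=5+430/93·τ+-113/31·τ²+113/279·τ³=3101/1984

  seg 0: a=2 b=-377/93 c=0 d=191/93
  seg 1: a=0 b=196/93 c=191/31 d=-304/93
  seg 2: a=5 b=430/93 c=-113/31 d=113/279
S(17/4) = 3101/1984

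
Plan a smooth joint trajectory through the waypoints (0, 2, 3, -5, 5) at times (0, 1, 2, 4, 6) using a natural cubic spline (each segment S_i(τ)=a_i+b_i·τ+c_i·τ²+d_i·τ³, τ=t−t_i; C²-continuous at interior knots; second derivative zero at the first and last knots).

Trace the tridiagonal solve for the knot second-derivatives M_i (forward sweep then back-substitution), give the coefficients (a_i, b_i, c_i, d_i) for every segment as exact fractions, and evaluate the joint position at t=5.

Δ: Δ0=2, Δ1=1, Δ2=-4, Δ3=5
row 1: diag=4, rhs=-6; c'=1/4, d'=-3/2
row 2: denom=6−1·1/4=23/4; d'=(-30−1·-3/2)/(23/4)=-114/23
row 3: denom=8−2·8/23=168/23; d'=(54−2·-114/23)/(168/23)=35/4
back: M3=35/4
back: M2=-114/23−8/23·35/4=-8
back: M1=-3/2−1/4·-8=1/2
M: M0=0, M1=1/2, M2=-8, M3=35/4, M4=0
seg 0: a=0, c=M0/2=0, d=(M1−M0)/(6·1)=1/12, b=Δ0−h0·(2M0+M1)/6=23/12
seg 1: a=2, c=M1/2=1/4, d=(M2−M1)/(6·1)=-17/12, b=Δ1−h1·(2M1+M2)/6=13/6
seg 2: a=3, c=M2/2=-4, d=(M3−M2)/(6·2)=67/48, b=Δ2−h2·(2M2+M3)/6=-19/12
seg 3: a=-5, c=M3/2=35/8, d=(M4−M3)/(6·2)=-35/48, b=Δ3−h3·(2M3+M4)/6=-5/6
t_q=5 → seg 3, τ=1; S=-5+-5/6·τ+35/8·τ²+-35/48·τ³=-35/16

  seg 0: a=0 b=23/12 c=0 d=1/12
  seg 1: a=2 b=13/6 c=1/4 d=-17/12
  seg 2: a=3 b=-19/12 c=-4 d=67/48
  seg 3: a=-5 b=-5/6 c=35/8 d=-35/48
S(5) = -35/16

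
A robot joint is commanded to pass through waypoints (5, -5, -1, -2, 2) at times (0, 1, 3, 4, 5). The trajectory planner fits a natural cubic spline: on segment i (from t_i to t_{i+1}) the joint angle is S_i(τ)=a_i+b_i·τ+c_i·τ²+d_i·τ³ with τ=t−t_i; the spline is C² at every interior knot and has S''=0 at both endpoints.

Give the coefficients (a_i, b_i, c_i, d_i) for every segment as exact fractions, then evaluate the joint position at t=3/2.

  seg 0: a=5 b=-765/61 c=0 d=155/61
  seg 1: a=-5 b=-300/61 c=465/61 d=-127/61
  seg 2: a=-1 b=36/61 c=-297/61 d=200/61
  seg 3: a=-2 b=42/61 c=303/61 d=-101/61
S(3/2) = -2837/488

Δ: Δ0=-10, Δ1=2, Δ2=-1, Δ3=4
row 1: diag=6, rhs=72; c'=1/3, d'=12
row 2: denom=6−2·1/3=16/3; d'=(-18−2·12)/(16/3)=-63/8
row 3: denom=4−1·3/16=61/16; d'=(30−1·-63/8)/(61/16)=606/61
back: M3=606/61
back: M2=-63/8−3/16·606/61=-594/61
back: M1=12−1/3·-594/61=930/61
M: M0=0, M1=930/61, M2=-594/61, M3=606/61, M4=0
seg 0: a=5, c=M0/2=0, d=(M1−M0)/(6·1)=155/61, b=Δ0−h0·(2M0+M1)/6=-765/61
seg 1: a=-5, c=M1/2=465/61, d=(M2−M1)/(6·2)=-127/61, b=Δ1−h1·(2M1+M2)/6=-300/61
seg 2: a=-1, c=M2/2=-297/61, d=(M3−M2)/(6·1)=200/61, b=Δ2−h2·(2M2+M3)/6=36/61
seg 3: a=-2, c=M3/2=303/61, d=(M4−M3)/(6·1)=-101/61, b=Δ3−h3·(2M3+M4)/6=42/61
t_q=3/2 → seg 1, τ=1/2; S=-5+-300/61·τ+465/61·τ²+-127/61·τ³=-2837/488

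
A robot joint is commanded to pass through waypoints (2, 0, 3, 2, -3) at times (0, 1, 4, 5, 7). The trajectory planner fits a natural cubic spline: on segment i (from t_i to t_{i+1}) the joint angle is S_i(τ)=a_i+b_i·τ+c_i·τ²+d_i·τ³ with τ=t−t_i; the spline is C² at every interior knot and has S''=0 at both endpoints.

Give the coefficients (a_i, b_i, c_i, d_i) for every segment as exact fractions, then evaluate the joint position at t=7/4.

Δ: Δ0=-2, Δ1=1, Δ2=-1, Δ3=-5/2
row 1: diag=8, rhs=18; c'=3/8, d'=9/4
row 2: denom=8−3·3/8=55/8; d'=(-12−3·9/4)/(55/8)=-30/11
row 3: denom=6−1·8/55=322/55; d'=(-9−1·-30/11)/(322/55)=-15/14
back: M3=-15/14
back: M2=-30/11−8/55·-15/14=-18/7
back: M1=9/4−3/8·-18/7=45/14
M: M0=0, M1=45/14, M2=-18/7, M3=-15/14, M4=0
seg 0: a=2, c=M0/2=0, d=(M1−M0)/(6·1)=15/28, b=Δ0−h0·(2M0+M1)/6=-71/28
seg 1: a=0, c=M1/2=45/28, d=(M2−M1)/(6·3)=-9/28, b=Δ1−h1·(2M1+M2)/6=-13/14
seg 2: a=3, c=M2/2=-9/7, d=(M3−M2)/(6·1)=1/4, b=Δ2−h2·(2M2+M3)/6=1/28
seg 3: a=2, c=M3/2=-15/28, d=(M4−M3)/(6·2)=5/56, b=Δ3−h3·(2M3+M4)/6=-25/14
t_q=7/4 → seg 1, τ=3/4; S=0+-13/14·τ+45/28·τ²+-9/28·τ³=129/1792

  seg 0: a=2 b=-71/28 c=0 d=15/28
  seg 1: a=0 b=-13/14 c=45/28 d=-9/28
  seg 2: a=3 b=1/28 c=-9/7 d=1/4
  seg 3: a=2 b=-25/14 c=-15/28 d=5/56
S(7/4) = 129/1792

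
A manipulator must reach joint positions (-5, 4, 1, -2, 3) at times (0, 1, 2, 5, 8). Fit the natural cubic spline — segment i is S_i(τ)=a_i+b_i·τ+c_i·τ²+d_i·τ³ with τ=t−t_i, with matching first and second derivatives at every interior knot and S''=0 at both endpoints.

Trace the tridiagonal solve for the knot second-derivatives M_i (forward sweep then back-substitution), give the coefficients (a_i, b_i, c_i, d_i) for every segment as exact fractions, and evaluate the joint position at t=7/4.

Δ: Δ0=9, Δ1=-3, Δ2=-1, Δ3=5/3
row 1: diag=4, rhs=-72; c'=1/4, d'=-18
row 2: denom=8−1·1/4=31/4; d'=(12−1·-18)/(31/4)=120/31
row 3: denom=12−3·12/31=336/31; d'=(16−3·120/31)/(336/31)=17/42
back: M3=17/42
back: M2=120/31−12/31·17/42=26/7
back: M1=-18−1/4·26/7=-265/14
M: M0=0, M1=-265/14, M2=26/7, M3=17/42, M4=0
seg 0: a=-5, c=M0/2=0, d=(M1−M0)/(6·1)=-265/84, b=Δ0−h0·(2M0+M1)/6=1021/84
seg 1: a=4, c=M1/2=-265/28, d=(M2−M1)/(6·1)=317/84, b=Δ1−h1·(2M1+M2)/6=113/42
seg 2: a=1, c=M2/2=13/7, d=(M3−M2)/(6·3)=-139/756, b=Δ2−h2·(2M2+M3)/6=-59/12
seg 3: a=-2, c=M3/2=17/84, d=(M4−M3)/(6·3)=-17/756, b=Δ3−h3·(2M3+M4)/6=53/42
t_q=7/4 → seg 1, τ=3/4; S=4+113/42·τ+-265/28·τ²+317/84·τ³=4097/1792

  seg 0: a=-5 b=1021/84 c=0 d=-265/84
  seg 1: a=4 b=113/42 c=-265/28 d=317/84
  seg 2: a=1 b=-59/12 c=13/7 d=-139/756
  seg 3: a=-2 b=53/42 c=17/84 d=-17/756
S(7/4) = 4097/1792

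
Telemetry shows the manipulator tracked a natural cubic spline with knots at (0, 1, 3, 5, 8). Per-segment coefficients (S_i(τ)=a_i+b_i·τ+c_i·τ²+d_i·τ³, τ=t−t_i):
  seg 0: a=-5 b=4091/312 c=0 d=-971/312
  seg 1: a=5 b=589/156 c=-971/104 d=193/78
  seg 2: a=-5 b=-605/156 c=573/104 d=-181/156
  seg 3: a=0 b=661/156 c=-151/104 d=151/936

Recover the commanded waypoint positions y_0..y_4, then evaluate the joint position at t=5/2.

y_0=-5 y_1=5 y_2=-5 y_3=0 y_4=4
S(5/2) = -829/416

y_0 = S_0(0) = a_0 = -5
y_1 = S_1(0) = a_1 = 5
y_2 = S_2(0) = a_2 = -5
y_3 = S_3(0) = a_3 = 0
y_4 = S_3(3) = 4
t_q=5/2 is in segment 1 (τ=3/2); S_1(τ)=-829/416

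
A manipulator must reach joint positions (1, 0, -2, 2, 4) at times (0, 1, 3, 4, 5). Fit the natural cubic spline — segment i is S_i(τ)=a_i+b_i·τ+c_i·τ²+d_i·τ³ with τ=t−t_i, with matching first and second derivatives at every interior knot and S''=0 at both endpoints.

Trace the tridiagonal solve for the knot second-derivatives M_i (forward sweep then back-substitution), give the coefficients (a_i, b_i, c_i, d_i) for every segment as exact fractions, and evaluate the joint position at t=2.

Δ: Δ0=-1, Δ1=-1, Δ2=4, Δ3=2
row 1: diag=6, rhs=0; c'=1/3, d'=0
row 2: denom=6−2·1/3=16/3; d'=(30−2·0)/(16/3)=45/8
row 3: denom=4−1·3/16=61/16; d'=(-12−1·45/8)/(61/16)=-282/61
back: M3=-282/61
back: M2=45/8−3/16·-282/61=396/61
back: M1=0−1/3·396/61=-132/61
M: M0=0, M1=-132/61, M2=396/61, M3=-282/61, M4=0
seg 0: a=1, c=M0/2=0, d=(M1−M0)/(6·1)=-22/61, b=Δ0−h0·(2M0+M1)/6=-39/61
seg 1: a=0, c=M1/2=-66/61, d=(M2−M1)/(6·2)=44/61, b=Δ1−h1·(2M1+M2)/6=-105/61
seg 2: a=-2, c=M2/2=198/61, d=(M3−M2)/(6·1)=-113/61, b=Δ2−h2·(2M2+M3)/6=159/61
seg 3: a=2, c=M3/2=-141/61, d=(M4−M3)/(6·1)=47/61, b=Δ3−h3·(2M3+M4)/6=216/61
t_q=2 → seg 1, τ=1; S=0+-105/61·τ+-66/61·τ²+44/61·τ³=-127/61

  seg 0: a=1 b=-39/61 c=0 d=-22/61
  seg 1: a=0 b=-105/61 c=-66/61 d=44/61
  seg 2: a=-2 b=159/61 c=198/61 d=-113/61
  seg 3: a=2 b=216/61 c=-141/61 d=47/61
S(2) = -127/61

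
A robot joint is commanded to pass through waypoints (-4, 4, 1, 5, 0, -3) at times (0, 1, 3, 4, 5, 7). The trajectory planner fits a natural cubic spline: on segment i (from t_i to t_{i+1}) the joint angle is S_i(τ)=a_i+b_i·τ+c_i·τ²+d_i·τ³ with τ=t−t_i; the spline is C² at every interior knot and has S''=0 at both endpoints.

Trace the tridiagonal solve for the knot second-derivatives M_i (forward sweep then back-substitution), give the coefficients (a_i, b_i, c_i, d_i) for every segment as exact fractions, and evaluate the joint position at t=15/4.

  seg 0: a=-4 b=3611/350 c=0 d=-811/350
  seg 1: a=4 b=589/175 c=-2433/350 d=3163/1400
  seg 2: a=1 b=187/70 c=4623/700 d=-3693/700
  seg 3: a=5 b=37/700 c=-1614/175 d=417/100
  seg 4: a=0 b=-2059/350 c=2301/700 d=-767/1400
S(15/4) = 201277/44800

Δ: Δ0=8, Δ1=-3/2, Δ2=4, Δ3=-5, Δ4=-3/2
row 1: diag=6, rhs=-57; c'=1/3, d'=-19/2
row 2: denom=6−2·1/3=16/3; d'=(33−2·-19/2)/(16/3)=39/4
row 3: denom=4−1·3/16=61/16; d'=(-54−1·39/4)/(61/16)=-1020/61
row 4: denom=6−1·16/61=350/61; d'=(21−1·-1020/61)/(350/61)=2301/350
back: M4=2301/350
back: M3=-1020/61−16/61·2301/350=-3228/175
back: M2=39/4−3/16·-3228/175=4623/350
back: M1=-19/2−1/3·4623/350=-2433/175
M: M0=0, M1=-2433/175, M2=4623/350, M3=-3228/175, M4=2301/350, M5=0
seg 0: a=-4, c=M0/2=0, d=(M1−M0)/(6·1)=-811/350, b=Δ0−h0·(2M0+M1)/6=3611/350
seg 1: a=4, c=M1/2=-2433/350, d=(M2−M1)/(6·2)=3163/1400, b=Δ1−h1·(2M1+M2)/6=589/175
seg 2: a=1, c=M2/2=4623/700, d=(M3−M2)/(6·1)=-3693/700, b=Δ2−h2·(2M2+M3)/6=187/70
seg 3: a=5, c=M3/2=-1614/175, d=(M4−M3)/(6·1)=417/100, b=Δ3−h3·(2M3+M4)/6=37/700
seg 4: a=0, c=M4/2=2301/700, d=(M5−M4)/(6·2)=-767/1400, b=Δ4−h4·(2M4+M5)/6=-2059/350
t_q=15/4 → seg 2, τ=3/4; S=1+187/70·τ+4623/700·τ²+-3693/700·τ³=201277/44800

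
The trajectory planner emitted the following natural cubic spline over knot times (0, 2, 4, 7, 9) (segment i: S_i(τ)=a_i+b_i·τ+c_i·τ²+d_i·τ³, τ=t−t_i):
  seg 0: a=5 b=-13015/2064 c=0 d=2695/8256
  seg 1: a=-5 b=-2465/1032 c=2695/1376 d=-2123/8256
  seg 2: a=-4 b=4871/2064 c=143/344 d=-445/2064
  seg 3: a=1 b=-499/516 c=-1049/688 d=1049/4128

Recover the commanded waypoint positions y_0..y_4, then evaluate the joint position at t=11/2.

y_0 = S_0(0) = a_0 = 5
y_1 = S_1(0) = a_1 = -5
y_2 = S_2(0) = a_2 = -4
y_3 = S_3(0) = a_3 = 1
y_4 = S_3(2) = -5
t_q=11/2 is in segment 2 (τ=3/2); S_2(τ)=-1389/5504

y_0=5 y_1=-5 y_2=-4 y_3=1 y_4=-5
S(11/2) = -1389/5504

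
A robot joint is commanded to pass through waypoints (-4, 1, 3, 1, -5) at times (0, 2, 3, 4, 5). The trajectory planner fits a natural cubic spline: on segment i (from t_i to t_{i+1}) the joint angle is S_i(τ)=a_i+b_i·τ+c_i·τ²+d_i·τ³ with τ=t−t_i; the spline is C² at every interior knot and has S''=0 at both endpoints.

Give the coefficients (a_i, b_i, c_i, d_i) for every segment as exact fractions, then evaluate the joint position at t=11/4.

Δ: Δ0=5/2, Δ1=2, Δ2=-2, Δ3=-6
row 1: diag=6, rhs=-3; c'=1/6, d'=-1/2
row 2: denom=4−1·1/6=23/6; d'=(-24−1·-1/2)/(23/6)=-141/23
row 3: denom=4−1·6/23=86/23; d'=(-24−1·-141/23)/(86/23)=-411/86
back: M3=-411/86
back: M2=-141/23−6/23·-411/86=-210/43
back: M1=-1/2−1/6·-210/43=27/86
M: M0=0, M1=27/86, M2=-210/43, M3=-411/86, M4=0
seg 0: a=-4, c=M0/2=0, d=(M1−M0)/(6·2)=9/344, b=Δ0−h0·(2M0+M1)/6=103/43
seg 1: a=1, c=M1/2=27/172, d=(M2−M1)/(6·1)=-149/172, b=Δ1−h1·(2M1+M2)/6=233/86
seg 2: a=3, c=M2/2=-105/43, d=(M3−M2)/(6·1)=3/172, b=Δ2−h2·(2M2+M3)/6=73/172
seg 3: a=1, c=M3/2=-411/172, d=(M4−M3)/(6·1)=137/172, b=Δ3−h3·(2M3+M4)/6=-379/86
t_q=11/4 → seg 1, τ=3/4; S=1+233/86·τ+27/172·τ²+-149/172·τ³=30325/11008

  seg 0: a=-4 b=103/43 c=0 d=9/344
  seg 1: a=1 b=233/86 c=27/172 d=-149/172
  seg 2: a=3 b=73/172 c=-105/43 d=3/172
  seg 3: a=1 b=-379/86 c=-411/172 d=137/172
S(11/4) = 30325/11008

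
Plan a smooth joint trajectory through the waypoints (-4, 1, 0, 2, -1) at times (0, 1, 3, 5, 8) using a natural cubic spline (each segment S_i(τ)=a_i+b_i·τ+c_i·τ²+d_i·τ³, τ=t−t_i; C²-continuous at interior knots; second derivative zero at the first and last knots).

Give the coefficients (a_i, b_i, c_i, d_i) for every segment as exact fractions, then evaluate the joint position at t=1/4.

Δ: Δ0=5, Δ1=-1/2, Δ2=1, Δ3=-1
row 1: diag=6, rhs=-33; c'=1/3, d'=-11/2
row 2: denom=8−2·1/3=22/3; d'=(9−2·-11/2)/(22/3)=30/11
row 3: denom=10−2·3/11=104/11; d'=(-12−2·30/11)/(104/11)=-24/13
back: M3=-24/13
back: M2=30/11−3/11·-24/13=42/13
back: M1=-11/2−1/3·42/13=-171/26
M: M0=0, M1=-171/26, M2=42/13, M3=-24/13, M4=0
seg 0: a=-4, c=M0/2=0, d=(M1−M0)/(6·1)=-57/52, b=Δ0−h0·(2M0+M1)/6=317/52
seg 1: a=1, c=M1/2=-171/52, d=(M2−M1)/(6·2)=85/104, b=Δ1−h1·(2M1+M2)/6=73/26
seg 2: a=0, c=M2/2=21/13, d=(M3−M2)/(6·2)=-11/26, b=Δ2−h2·(2M2+M3)/6=-7/13
seg 3: a=2, c=M3/2=-12/13, d=(M4−M3)/(6·3)=4/39, b=Δ3−h3·(2M3+M4)/6=11/13
t_q=1/4 → seg 0, τ=1/4; S=-4+317/52·τ+0·τ²+-57/52·τ³=-8297/3328

  seg 0: a=-4 b=317/52 c=0 d=-57/52
  seg 1: a=1 b=73/26 c=-171/52 d=85/104
  seg 2: a=0 b=-7/13 c=21/13 d=-11/26
  seg 3: a=2 b=11/13 c=-12/13 d=4/39
S(1/4) = -8297/3328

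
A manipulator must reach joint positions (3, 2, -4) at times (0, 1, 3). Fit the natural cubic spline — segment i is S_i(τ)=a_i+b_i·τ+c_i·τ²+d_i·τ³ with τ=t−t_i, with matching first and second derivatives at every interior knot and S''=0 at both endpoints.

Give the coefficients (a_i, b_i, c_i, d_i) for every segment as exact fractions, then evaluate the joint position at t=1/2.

  seg 0: a=3 b=-2/3 c=0 d=-1/3
  seg 1: a=2 b=-5/3 c=-1 d=1/6
S(1/2) = 21/8

Δ: Δ0=-1, Δ1=-3
row 1: diag=6, rhs=-12; c'=1/3, d'=-2
back: M1=-2
M: M0=0, M1=-2, M2=0
seg 0: a=3, c=M0/2=0, d=(M1−M0)/(6·1)=-1/3, b=Δ0−h0·(2M0+M1)/6=-2/3
seg 1: a=2, c=M1/2=-1, d=(M2−M1)/(6·2)=1/6, b=Δ1−h1·(2M1+M2)/6=-5/3
t_q=1/2 → seg 0, τ=1/2; S=3+-2/3·τ+0·τ²+-1/3·τ³=21/8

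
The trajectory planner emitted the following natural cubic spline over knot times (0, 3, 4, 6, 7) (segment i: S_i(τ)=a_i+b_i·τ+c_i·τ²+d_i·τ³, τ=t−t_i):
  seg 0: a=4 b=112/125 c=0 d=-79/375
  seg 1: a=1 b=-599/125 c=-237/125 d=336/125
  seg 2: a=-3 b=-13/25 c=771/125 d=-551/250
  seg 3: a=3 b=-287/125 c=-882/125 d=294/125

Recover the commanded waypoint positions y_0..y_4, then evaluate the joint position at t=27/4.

y_0=4 y_1=1 y_2=-3 y_3=3 y_4=-4
S(27/4) = -1359/800

y_0 = S_0(0) = a_0 = 4
y_1 = S_1(0) = a_1 = 1
y_2 = S_2(0) = a_2 = -3
y_3 = S_3(0) = a_3 = 3
y_4 = S_3(1) = -4
t_q=27/4 is in segment 3 (τ=3/4); S_3(τ)=-1359/800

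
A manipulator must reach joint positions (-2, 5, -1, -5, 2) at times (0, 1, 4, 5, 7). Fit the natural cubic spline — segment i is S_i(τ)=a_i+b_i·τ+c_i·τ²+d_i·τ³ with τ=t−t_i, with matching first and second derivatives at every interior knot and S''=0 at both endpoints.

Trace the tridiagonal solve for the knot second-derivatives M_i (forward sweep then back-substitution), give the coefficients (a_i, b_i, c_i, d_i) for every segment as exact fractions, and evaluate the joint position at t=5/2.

  seg 0: a=-2 b=5237/644 c=0 d=-729/644
  seg 1: a=5 b=1525/322 c=-2187/644 d=247/644
  seg 2: a=-1 b=-3403/644 c=9/161 d=113/92
  seg 3: a=-5 b=-479/322 c=2409/644 d=-803/1288
S(5/2) = 29663/5152

Δ: Δ0=7, Δ1=-2, Δ2=-4, Δ3=7/2
row 1: diag=8, rhs=-54; c'=3/8, d'=-27/4
row 2: denom=8−3·3/8=55/8; d'=(-12−3·-27/4)/(55/8)=6/5
row 3: denom=6−1·8/55=322/55; d'=(45−1·6/5)/(322/55)=2409/322
back: M3=2409/322
back: M2=6/5−8/55·2409/322=18/161
back: M1=-27/4−3/8·18/161=-2187/322
M: M0=0, M1=-2187/322, M2=18/161, M3=2409/322, M4=0
seg 0: a=-2, c=M0/2=0, d=(M1−M0)/(6·1)=-729/644, b=Δ0−h0·(2M0+M1)/6=5237/644
seg 1: a=5, c=M1/2=-2187/644, d=(M2−M1)/(6·3)=247/644, b=Δ1−h1·(2M1+M2)/6=1525/322
seg 2: a=-1, c=M2/2=9/161, d=(M3−M2)/(6·1)=113/92, b=Δ2−h2·(2M2+M3)/6=-3403/644
seg 3: a=-5, c=M3/2=2409/644, d=(M4−M3)/(6·2)=-803/1288, b=Δ3−h3·(2M3+M4)/6=-479/322
t_q=5/2 → seg 1, τ=3/2; S=5+1525/322·τ+-2187/644·τ²+247/644·τ³=29663/5152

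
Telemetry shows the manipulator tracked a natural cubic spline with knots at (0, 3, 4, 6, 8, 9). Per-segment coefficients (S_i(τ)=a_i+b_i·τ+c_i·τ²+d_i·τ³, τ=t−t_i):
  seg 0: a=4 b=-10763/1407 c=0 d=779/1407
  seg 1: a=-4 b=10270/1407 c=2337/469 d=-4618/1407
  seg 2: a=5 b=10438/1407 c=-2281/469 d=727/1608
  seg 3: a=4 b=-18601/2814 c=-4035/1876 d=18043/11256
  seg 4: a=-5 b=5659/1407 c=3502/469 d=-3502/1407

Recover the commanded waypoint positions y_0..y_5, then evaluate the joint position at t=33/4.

y_0=4 y_1=-4 y_2=5 y_3=4 y_4=-5 y_5=4
S(33/4) = -7647/2144

y_0 = S_0(0) = a_0 = 4
y_1 = S_1(0) = a_1 = -4
y_2 = S_2(0) = a_2 = 5
y_3 = S_3(0) = a_3 = 4
y_4 = S_4(0) = a_4 = -5
y_5 = S_4(1) = 4
t_q=33/4 is in segment 4 (τ=1/4); S_4(τ)=-7647/2144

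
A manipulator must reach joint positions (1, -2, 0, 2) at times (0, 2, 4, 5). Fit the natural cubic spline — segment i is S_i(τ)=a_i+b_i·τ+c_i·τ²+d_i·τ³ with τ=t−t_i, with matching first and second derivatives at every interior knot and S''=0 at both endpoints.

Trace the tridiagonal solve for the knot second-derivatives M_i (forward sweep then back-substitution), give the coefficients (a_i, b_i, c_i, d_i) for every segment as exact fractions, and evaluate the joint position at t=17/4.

Δ: Δ0=-3/2, Δ1=1, Δ2=2
row 1: diag=8, rhs=15; c'=1/4, d'=15/8
row 2: denom=6−2·1/4=11/2; d'=(6−2·15/8)/(11/2)=9/22
back: M2=9/22
back: M1=15/8−1/4·9/22=39/22
M: M0=0, M1=39/22, M2=9/22, M3=0
seg 0: a=1, c=M0/2=0, d=(M1−M0)/(6·2)=13/88, b=Δ0−h0·(2M0+M1)/6=-23/11
seg 1: a=-2, c=M1/2=39/44, d=(M2−M1)/(6·2)=-5/44, b=Δ1−h1·(2M1+M2)/6=-7/22
seg 2: a=0, c=M2/2=9/44, d=(M3−M2)/(6·1)=-3/44, b=Δ2−h2·(2M2+M3)/6=41/22
t_q=17/4 → seg 2, τ=1/4; S=0+41/22·τ+9/44·τ²+-3/44·τ³=1345/2816

  seg 0: a=1 b=-23/11 c=0 d=13/88
  seg 1: a=-2 b=-7/22 c=39/44 d=-5/44
  seg 2: a=0 b=41/22 c=9/44 d=-3/44
S(17/4) = 1345/2816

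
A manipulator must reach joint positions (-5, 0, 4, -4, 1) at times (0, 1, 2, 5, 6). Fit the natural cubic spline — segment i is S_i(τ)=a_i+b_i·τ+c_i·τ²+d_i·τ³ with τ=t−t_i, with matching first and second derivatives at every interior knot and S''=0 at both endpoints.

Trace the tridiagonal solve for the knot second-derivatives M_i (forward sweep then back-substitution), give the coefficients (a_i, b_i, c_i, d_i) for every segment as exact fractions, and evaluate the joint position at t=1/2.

  seg 0: a=-5 b=779/159 c=0 d=16/159
  seg 1: a=0 b=827/159 c=16/53 d=-239/159
  seg 2: a=4 b=206/159 c=-223/53 d=51/53
  seg 3: a=-4 b=323/159 c=236/53 d=-236/159
S(1/2) = -269/106

Δ: Δ0=5, Δ1=4, Δ2=-8/3, Δ3=5
row 1: diag=4, rhs=-6; c'=1/4, d'=-3/2
row 2: denom=8−1·1/4=31/4; d'=(-40−1·-3/2)/(31/4)=-154/31
row 3: denom=8−3·12/31=212/31; d'=(46−3·-154/31)/(212/31)=472/53
back: M3=472/53
back: M2=-154/31−12/31·472/53=-446/53
back: M1=-3/2−1/4·-446/53=32/53
M: M0=0, M1=32/53, M2=-446/53, M3=472/53, M4=0
seg 0: a=-5, c=M0/2=0, d=(M1−M0)/(6·1)=16/159, b=Δ0−h0·(2M0+M1)/6=779/159
seg 1: a=0, c=M1/2=16/53, d=(M2−M1)/(6·1)=-239/159, b=Δ1−h1·(2M1+M2)/6=827/159
seg 2: a=4, c=M2/2=-223/53, d=(M3−M2)/(6·3)=51/53, b=Δ2−h2·(2M2+M3)/6=206/159
seg 3: a=-4, c=M3/2=236/53, d=(M4−M3)/(6·1)=-236/159, b=Δ3−h3·(2M3+M4)/6=323/159
t_q=1/2 → seg 0, τ=1/2; S=-5+779/159·τ+0·τ²+16/159·τ³=-269/106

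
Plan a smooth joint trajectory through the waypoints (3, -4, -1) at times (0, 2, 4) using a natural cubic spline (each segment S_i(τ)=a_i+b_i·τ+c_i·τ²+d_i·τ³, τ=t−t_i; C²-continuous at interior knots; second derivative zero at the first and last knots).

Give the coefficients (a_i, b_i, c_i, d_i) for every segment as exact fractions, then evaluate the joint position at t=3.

Δ: Δ0=-7/2, Δ1=3/2
row 1: diag=8, rhs=30; c'=1/4, d'=15/4
back: M1=15/4
M: M0=0, M1=15/4, M2=0
seg 0: a=3, c=M0/2=0, d=(M1−M0)/(6·2)=5/16, b=Δ0−h0·(2M0+M1)/6=-19/4
seg 1: a=-4, c=M1/2=15/8, d=(M2−M1)/(6·2)=-5/16, b=Δ1−h1·(2M1+M2)/6=-1
t_q=3 → seg 1, τ=1; S=-4+-1·τ+15/8·τ²+-5/16·τ³=-55/16

  seg 0: a=3 b=-19/4 c=0 d=5/16
  seg 1: a=-4 b=-1 c=15/8 d=-5/16
S(3) = -55/16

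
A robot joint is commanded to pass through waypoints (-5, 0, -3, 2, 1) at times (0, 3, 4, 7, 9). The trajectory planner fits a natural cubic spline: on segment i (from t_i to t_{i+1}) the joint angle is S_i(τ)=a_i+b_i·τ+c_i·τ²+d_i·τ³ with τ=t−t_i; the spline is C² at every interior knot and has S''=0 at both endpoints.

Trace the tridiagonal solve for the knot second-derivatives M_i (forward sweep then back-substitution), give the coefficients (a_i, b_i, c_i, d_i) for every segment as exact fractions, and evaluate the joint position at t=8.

  seg 0: a=-5 b=463/124 c=0 d=-769/3348
  seg 1: a=0 b=-153/62 c=-769/372 d=571/372
  seg 2: a=-3 b=-743/372 c=236/93 d=-1469/3348
  seg 3: a=2 b=257/186 c=-175/124 d=175/744
S(8) = 547/248

Δ: Δ0=5/3, Δ1=-3, Δ2=5/3, Δ3=-1/2
row 1: diag=8, rhs=-28; c'=1/8, d'=-7/2
row 2: denom=8−1·1/8=63/8; d'=(28−1·-7/2)/(63/8)=4
row 3: denom=10−3·8/21=62/7; d'=(-13−3·4)/(62/7)=-175/62
back: M3=-175/62
back: M2=4−8/21·-175/62=472/93
back: M1=-7/2−1/8·472/93=-769/186
M: M0=0, M1=-769/186, M2=472/93, M3=-175/62, M4=0
seg 0: a=-5, c=M0/2=0, d=(M1−M0)/(6·3)=-769/3348, b=Δ0−h0·(2M0+M1)/6=463/124
seg 1: a=0, c=M1/2=-769/372, d=(M2−M1)/(6·1)=571/372, b=Δ1−h1·(2M1+M2)/6=-153/62
seg 2: a=-3, c=M2/2=236/93, d=(M3−M2)/(6·3)=-1469/3348, b=Δ2−h2·(2M2+M3)/6=-743/372
seg 3: a=2, c=M3/2=-175/124, d=(M4−M3)/(6·2)=175/744, b=Δ3−h3·(2M3+M4)/6=257/186
t_q=8 → seg 3, τ=1; S=2+257/186·τ+-175/124·τ²+175/744·τ³=547/248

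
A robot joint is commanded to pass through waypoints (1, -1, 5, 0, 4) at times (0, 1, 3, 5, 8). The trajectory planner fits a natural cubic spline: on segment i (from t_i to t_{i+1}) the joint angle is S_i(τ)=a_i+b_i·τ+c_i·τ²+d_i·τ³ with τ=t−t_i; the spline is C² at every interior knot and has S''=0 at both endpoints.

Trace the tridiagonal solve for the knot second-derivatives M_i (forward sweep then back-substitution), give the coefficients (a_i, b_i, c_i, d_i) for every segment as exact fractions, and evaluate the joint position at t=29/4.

  seg 0: a=1 b=-1003/312 c=0 d=379/312
  seg 1: a=-1 b=67/156 c=379/104 d=-46/39
  seg 2: a=5 b=133/156 c=-357/104 d=137/156
  seg 3: a=0 b=-365/156 c=191/104 d=-191/936
S(29/4) = 11373/6656

Δ: Δ0=-2, Δ1=3, Δ2=-5/2, Δ3=4/3
row 1: diag=6, rhs=30; c'=1/3, d'=5
row 2: denom=8−2·1/3=22/3; d'=(-33−2·5)/(22/3)=-129/22
row 3: denom=10−2·3/11=104/11; d'=(23−2·-129/22)/(104/11)=191/52
back: M3=191/52
back: M2=-129/22−3/11·191/52=-357/52
back: M1=5−1/3·-357/52=379/52
M: M0=0, M1=379/52, M2=-357/52, M3=191/52, M4=0
seg 0: a=1, c=M0/2=0, d=(M1−M0)/(6·1)=379/312, b=Δ0−h0·(2M0+M1)/6=-1003/312
seg 1: a=-1, c=M1/2=379/104, d=(M2−M1)/(6·2)=-46/39, b=Δ1−h1·(2M1+M2)/6=67/156
seg 2: a=5, c=M2/2=-357/104, d=(M3−M2)/(6·2)=137/156, b=Δ2−h2·(2M2+M3)/6=133/156
seg 3: a=0, c=M3/2=191/104, d=(M4−M3)/(6·3)=-191/936, b=Δ3−h3·(2M3+M4)/6=-365/156
t_q=29/4 → seg 3, τ=9/4; S=0+-365/156·τ+191/104·τ²+-191/936·τ³=11373/6656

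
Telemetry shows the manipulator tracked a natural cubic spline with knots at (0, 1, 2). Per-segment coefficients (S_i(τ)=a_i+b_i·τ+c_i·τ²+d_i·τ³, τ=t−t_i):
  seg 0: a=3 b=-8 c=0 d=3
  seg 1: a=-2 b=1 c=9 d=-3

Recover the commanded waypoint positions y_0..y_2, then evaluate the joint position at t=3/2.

y_0 = S_0(0) = a_0 = 3
y_1 = S_1(0) = a_1 = -2
y_2 = S_1(1) = 5
t_q=3/2 is in segment 1 (τ=1/2); S_1(τ)=3/8

y_0=3 y_1=-2 y_2=5
S(3/2) = 3/8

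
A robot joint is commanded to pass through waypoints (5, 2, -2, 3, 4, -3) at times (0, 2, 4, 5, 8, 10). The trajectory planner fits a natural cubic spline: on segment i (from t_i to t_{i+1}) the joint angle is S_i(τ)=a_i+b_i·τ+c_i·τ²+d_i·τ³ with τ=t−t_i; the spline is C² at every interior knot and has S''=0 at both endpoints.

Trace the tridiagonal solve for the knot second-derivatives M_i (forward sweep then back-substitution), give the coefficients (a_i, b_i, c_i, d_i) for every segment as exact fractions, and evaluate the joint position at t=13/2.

Δ: Δ0=-3/2, Δ1=-2, Δ2=5, Δ3=1/3, Δ4=-7/2
row 1: diag=8, rhs=-3; c'=1/4, d'=-3/8
row 2: denom=6−2·1/4=11/2; d'=(42−2·-3/8)/(11/2)=171/22
row 3: denom=8−1·2/11=86/11; d'=(-28−1·171/22)/(86/11)=-787/172
row 4: denom=10−3·33/86=761/86; d'=(-23−3·-787/172)/(761/86)=-1595/1522
back: M4=-1595/1522
back: M3=-787/172−33/86·-1595/1522=-3176/761
back: M2=171/22−2/11·-3176/761=12985/1522
back: M1=-3/8−1/4·12985/1522=-3817/1522
M: M0=0, M1=-3817/1522, M2=12985/1522, M3=-3176/761, M4=-1595/1522, M5=0
seg 0: a=5, c=M0/2=0, d=(M1−M0)/(6·2)=-3817/18264, b=Δ0−h0·(2M0+M1)/6=-1516/2283
seg 1: a=2, c=M1/2=-3817/3044, d=(M2−M1)/(6·2)=8401/9132, b=Δ1−h1·(2M1+M2)/6=-14483/4566
seg 2: a=-2, c=M2/2=12985/3044, d=(M3−M2)/(6·1)=-19337/9132, b=Δ2−h2·(2M2+M3)/6=13021/4566
seg 3: a=3, c=M3/2=-1588/761, d=(M4−M3)/(6·3)=4757/27396, b=Δ3−h3·(2M3+M4)/6=45941/9132
seg 4: a=4, c=M4/2=-1595/3044, d=(M5−M4)/(6·2)=1595/18264, b=Δ4−h4·(2M4+M5)/6=-12791/4566
t_q=13/2 → seg 3, τ=3/2; S=3+45941/9132·τ+-1588/761·τ²+4757/27396·τ³=156755/24352

  seg 0: a=5 b=-1516/2283 c=0 d=-3817/18264
  seg 1: a=2 b=-14483/4566 c=-3817/3044 d=8401/9132
  seg 2: a=-2 b=13021/4566 c=12985/3044 d=-19337/9132
  seg 3: a=3 b=45941/9132 c=-1588/761 d=4757/27396
  seg 4: a=4 b=-12791/4566 c=-1595/3044 d=1595/18264
S(13/2) = 156755/24352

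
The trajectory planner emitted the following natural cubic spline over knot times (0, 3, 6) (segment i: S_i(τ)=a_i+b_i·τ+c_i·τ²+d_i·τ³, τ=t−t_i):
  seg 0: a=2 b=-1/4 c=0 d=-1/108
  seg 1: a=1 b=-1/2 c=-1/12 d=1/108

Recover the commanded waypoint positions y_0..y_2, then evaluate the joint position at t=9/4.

y_0 = S_0(0) = a_0 = 2
y_1 = S_1(0) = a_1 = 1
y_2 = S_1(3) = -1
t_q=9/4 is in segment 0 (τ=9/4); S_0(τ)=341/256

y_0=2 y_1=1 y_2=-1
S(9/4) = 341/256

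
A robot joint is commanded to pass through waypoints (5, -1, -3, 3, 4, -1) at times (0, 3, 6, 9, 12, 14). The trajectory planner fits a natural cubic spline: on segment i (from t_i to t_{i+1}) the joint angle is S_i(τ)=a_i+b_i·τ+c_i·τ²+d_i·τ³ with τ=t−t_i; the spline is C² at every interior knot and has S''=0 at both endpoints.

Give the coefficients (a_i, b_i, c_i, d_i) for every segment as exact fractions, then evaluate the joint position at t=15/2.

Δ: Δ0=-2, Δ1=-2/3, Δ2=2, Δ3=1/3, Δ4=-5/2
row 1: diag=12, rhs=8; c'=1/4, d'=2/3
row 2: denom=12−3·1/4=45/4; d'=(16−3·2/3)/(45/4)=56/45
row 3: denom=12−3·4/15=56/5; d'=(-10−3·56/45)/(56/5)=-103/84
row 4: denom=10−3·15/56=515/56; d'=(-17−3·-103/84)/(515/56)=-746/515
back: M4=-746/515
back: M3=-103/84−15/56·-746/515=-259/309
back: M2=56/45−4/15·-259/309=756/515
back: M1=2/3−1/4·756/515=463/1545
M: M0=0, M1=463/1545, M2=756/515, M3=-259/309, M4=-746/515, M5=0
seg 0: a=5, c=M0/2=0, d=(M1−M0)/(6·3)=463/27810, b=Δ0−h0·(2M0+M1)/6=-6643/3090
seg 1: a=-1, c=M1/2=463/3090, d=(M2−M1)/(6·3)=361/5562, b=Δ1−h1·(2M1+M2)/6=-2627/1545
seg 2: a=-3, c=M2/2=378/515, d=(M3−M2)/(6·3)=-3563/27810, b=Δ2−h2·(2M2+M3)/6=2939/3090
seg 3: a=3, c=M3/2=-259/618, d=(M4−M3)/(6·3)=-943/27810, b=Δ3−h3·(2M3+M4)/6=2929/1545
seg 4: a=4, c=M4/2=-373/515, d=(M5−M4)/(6·2)=373/3090, b=Δ4−h4·(2M4+M5)/6=-4741/3090
t_q=15/2 → seg 2, τ=3/2; S=-3+2939/3090·τ+378/515·τ²+-3563/27810·τ³=-2919/8240

  seg 0: a=5 b=-6643/3090 c=0 d=463/27810
  seg 1: a=-1 b=-2627/1545 c=463/3090 d=361/5562
  seg 2: a=-3 b=2939/3090 c=378/515 d=-3563/27810
  seg 3: a=3 b=2929/1545 c=-259/618 d=-943/27810
  seg 4: a=4 b=-4741/3090 c=-373/515 d=373/3090
S(15/2) = -2919/8240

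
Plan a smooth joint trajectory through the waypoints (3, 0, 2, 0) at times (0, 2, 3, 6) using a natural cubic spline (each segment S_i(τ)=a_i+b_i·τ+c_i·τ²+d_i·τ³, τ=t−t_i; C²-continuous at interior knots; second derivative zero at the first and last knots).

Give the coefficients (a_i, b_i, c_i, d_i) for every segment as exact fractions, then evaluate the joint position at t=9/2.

Δ: Δ0=-3/2, Δ1=2, Δ2=-2/3
row 1: diag=6, rhs=21; c'=1/6, d'=7/2
row 2: denom=8−1·1/6=47/6; d'=(-16−1·7/2)/(47/6)=-117/47
back: M2=-117/47
back: M1=7/2−1/6·-117/47=184/47
M: M0=0, M1=184/47, M2=-117/47, M3=0
seg 0: a=3, c=M0/2=0, d=(M1−M0)/(6·2)=46/141, b=Δ0−h0·(2M0+M1)/6=-791/282
seg 1: a=0, c=M1/2=92/47, d=(M2−M1)/(6·1)=-301/282, b=Δ1−h1·(2M1+M2)/6=313/282
seg 2: a=2, c=M2/2=-117/94, d=(M3−M2)/(6·3)=13/94, b=Δ2−h2·(2M2+M3)/6=257/141
t_q=9/2 → seg 2, τ=3/2; S=2+257/141·τ+-117/94·τ²+13/94·τ³=1805/752

  seg 0: a=3 b=-791/282 c=0 d=46/141
  seg 1: a=0 b=313/282 c=92/47 d=-301/282
  seg 2: a=2 b=257/141 c=-117/94 d=13/94
S(9/2) = 1805/752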